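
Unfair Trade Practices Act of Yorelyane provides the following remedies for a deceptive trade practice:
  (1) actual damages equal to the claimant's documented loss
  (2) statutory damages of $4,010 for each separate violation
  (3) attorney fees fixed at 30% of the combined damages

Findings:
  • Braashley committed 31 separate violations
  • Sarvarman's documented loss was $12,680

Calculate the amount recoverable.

Statutory damages: 31 × $4,010 = $124,310
Combined damages: $12,680 + $124,310 = $136,990
Attorney fees: 30% of $136,990 = $41,097
Total recovery: $136,990 + $41,097 = $178,087

$178,087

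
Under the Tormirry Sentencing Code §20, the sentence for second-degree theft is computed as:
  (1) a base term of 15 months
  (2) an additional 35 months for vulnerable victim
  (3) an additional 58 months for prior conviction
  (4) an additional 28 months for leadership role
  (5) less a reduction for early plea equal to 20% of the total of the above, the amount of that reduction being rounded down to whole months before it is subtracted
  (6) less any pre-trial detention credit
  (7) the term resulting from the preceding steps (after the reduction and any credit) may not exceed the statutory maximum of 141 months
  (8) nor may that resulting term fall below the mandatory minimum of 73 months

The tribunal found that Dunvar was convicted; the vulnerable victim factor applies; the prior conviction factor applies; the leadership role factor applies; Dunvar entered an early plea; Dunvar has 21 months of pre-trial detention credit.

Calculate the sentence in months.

88 months

Vulnerable victim enhancement: +35 months
Prior conviction enhancement: +58 months
Leadership role enhancement: +28 months
Adjusted term: 15 months + 35 months + 58 months + 28 months = 136 months
Early plea reduction: 20% of 136 months = 27 months (rounded down)
After reduction: 136 − 27 = 109 months
Less pre-trial detention credit: 109 months − 21 months = 88 months
Cap at 141 months: 88 months is within the cap, no reduction.
Minimum 73 months: 88 months meets the minimum, no increase.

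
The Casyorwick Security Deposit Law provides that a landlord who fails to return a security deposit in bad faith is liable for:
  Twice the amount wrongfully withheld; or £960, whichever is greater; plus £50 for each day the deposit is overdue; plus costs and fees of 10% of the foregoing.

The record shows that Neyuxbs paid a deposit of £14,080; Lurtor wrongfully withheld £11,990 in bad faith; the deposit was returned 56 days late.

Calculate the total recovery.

Doubled: 2 × £11,990 = £23,980
Minimum £960: £23,980 meets the minimum, no increase.
Late-return penalty: 56 × £50 = £2,800
Damages plus late penalty: £23,980 + £2,800 = £26,780
Costs and fees: 10% of £26,780 = £2,678
Total recovery: £26,780 + £2,678 = £29,458

£29,458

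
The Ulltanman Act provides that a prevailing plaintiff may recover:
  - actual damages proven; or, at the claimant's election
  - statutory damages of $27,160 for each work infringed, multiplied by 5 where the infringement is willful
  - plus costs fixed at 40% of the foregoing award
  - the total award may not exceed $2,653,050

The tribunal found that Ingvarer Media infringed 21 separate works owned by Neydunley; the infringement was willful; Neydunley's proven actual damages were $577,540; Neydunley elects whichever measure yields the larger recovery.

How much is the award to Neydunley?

$2,653,050

Statutory damages: 21 × $27,160 = $570,360
Multiplied by 5: 5 × $570,360 = $2,851,800
Greater of actual damages ($577,540) or enhanced statutory damages ($2,851,800): $2,851,800
Costs: 40% of $2,851,800 = $1,140,720
Award plus costs: $2,851,800 + $1,140,720 = $3,992,520
Cap at $2,653,050: $3,992,520 exceeds the cap → $2,653,050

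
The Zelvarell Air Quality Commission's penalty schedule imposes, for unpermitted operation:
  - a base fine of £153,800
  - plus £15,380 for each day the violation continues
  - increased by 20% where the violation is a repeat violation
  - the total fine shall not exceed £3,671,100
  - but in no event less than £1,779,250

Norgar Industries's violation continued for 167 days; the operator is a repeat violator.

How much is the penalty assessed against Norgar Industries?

Civil penalty: £3,266,712

Per-day component: 167 × £15,380 = £2,568,460
Base plus per-day: £153,800 + £2,568,460 = £2,722,260
Enhancement: 20% of £2,722,260 = £544,452
Enhanced fine: £2,722,260 + £544,452 = £3,266,712
Cap at £3,671,100: £3,266,712 is within the cap, no reduction.
Minimum £1,779,250: £3,266,712 meets the minimum, no increase.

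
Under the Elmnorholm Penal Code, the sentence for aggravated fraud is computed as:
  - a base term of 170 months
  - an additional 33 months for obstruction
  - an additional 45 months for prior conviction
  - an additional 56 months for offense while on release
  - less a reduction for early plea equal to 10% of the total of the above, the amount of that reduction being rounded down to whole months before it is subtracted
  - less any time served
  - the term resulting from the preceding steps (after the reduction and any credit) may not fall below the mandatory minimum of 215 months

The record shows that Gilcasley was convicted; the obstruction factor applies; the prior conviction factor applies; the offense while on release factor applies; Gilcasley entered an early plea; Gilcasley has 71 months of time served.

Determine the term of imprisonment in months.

215 months

Obstruction enhancement: +33 months
Prior conviction enhancement: +45 months
Offense while on release enhancement: +56 months
Adjusted term: 170 months + 33 months + 45 months + 56 months = 304 months
Early plea reduction: 10% of 304 months = 30 months (rounded down)
After reduction: 304 − 30 = 274 months
Less time served: 274 months − 71 months = 203 months
Minimum 215 months: 203 months is below the minimum → 215 months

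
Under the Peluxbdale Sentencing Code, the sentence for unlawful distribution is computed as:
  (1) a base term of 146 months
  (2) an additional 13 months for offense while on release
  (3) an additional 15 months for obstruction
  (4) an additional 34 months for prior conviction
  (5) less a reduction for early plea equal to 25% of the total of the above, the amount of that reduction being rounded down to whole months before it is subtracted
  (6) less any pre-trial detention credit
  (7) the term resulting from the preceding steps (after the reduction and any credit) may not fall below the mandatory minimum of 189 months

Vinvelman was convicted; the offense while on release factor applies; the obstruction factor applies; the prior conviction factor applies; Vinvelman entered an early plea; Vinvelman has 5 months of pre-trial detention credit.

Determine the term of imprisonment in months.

189 months

Offense while on release enhancement: +13 months
Obstruction enhancement: +15 months
Prior conviction enhancement: +34 months
Adjusted term: 146 months + 13 months + 15 months + 34 months = 208 months
Early plea reduction: 25% of 208 months = 52 months (rounded down)
After reduction: 208 − 52 = 156 months
Less pre-trial detention credit: 156 months − 5 months = 151 months
Minimum 189 months: 151 months is below the minimum → 189 months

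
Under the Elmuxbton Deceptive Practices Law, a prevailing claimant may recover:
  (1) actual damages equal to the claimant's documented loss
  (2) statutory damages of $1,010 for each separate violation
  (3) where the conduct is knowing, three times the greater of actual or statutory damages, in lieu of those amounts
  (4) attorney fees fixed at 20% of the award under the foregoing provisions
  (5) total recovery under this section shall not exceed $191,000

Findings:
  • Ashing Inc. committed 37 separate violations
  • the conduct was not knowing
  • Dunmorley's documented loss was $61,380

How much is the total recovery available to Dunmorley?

$118,500

Statutory damages: 37 × $1,010 = $37,370
Conduct not knowing: the in-lieu enhancement does not apply.
Actual plus statutory damages: $61,380 + $37,370 = $98,750
Attorney fees: 20% of $98,750 = $19,750
Total before cap: $98,750 + $19,750 = $118,500
Cap at $191,000: $118,500 is within the cap, no reduction.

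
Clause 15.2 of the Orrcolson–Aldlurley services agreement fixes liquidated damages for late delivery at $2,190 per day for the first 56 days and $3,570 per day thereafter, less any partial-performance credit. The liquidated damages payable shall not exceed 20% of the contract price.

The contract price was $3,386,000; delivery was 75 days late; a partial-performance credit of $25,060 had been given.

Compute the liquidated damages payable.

$165,410

First 56 days: 56 × $2,190 = $122,640
Remaining days: (75 − 56) × $3,570 = $67,830
Accrued per-day damages: $122,640 + $67,830 = $190,470
Less partial-performance credit: $190,470 − $25,060 = $165,410
Cap: 20% of $3,386,000 = $677,200
Cap at $677,200: $165,410 is within the cap, no reduction.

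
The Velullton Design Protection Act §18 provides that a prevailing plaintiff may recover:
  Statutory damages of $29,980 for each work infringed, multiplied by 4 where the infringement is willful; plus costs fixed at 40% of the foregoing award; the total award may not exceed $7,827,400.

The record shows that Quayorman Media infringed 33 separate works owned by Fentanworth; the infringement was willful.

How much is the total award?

Award: $5,540,304

Statutory damages: 33 × $29,980 = $989,340
Multiplied by 4: 4 × $989,340 = $3,957,360
Costs: 40% of $3,957,360 = $1,582,944
Award plus costs: $3,957,360 + $1,582,944 = $5,540,304
Cap at $7,827,400: $5,540,304 is within the cap, no reduction.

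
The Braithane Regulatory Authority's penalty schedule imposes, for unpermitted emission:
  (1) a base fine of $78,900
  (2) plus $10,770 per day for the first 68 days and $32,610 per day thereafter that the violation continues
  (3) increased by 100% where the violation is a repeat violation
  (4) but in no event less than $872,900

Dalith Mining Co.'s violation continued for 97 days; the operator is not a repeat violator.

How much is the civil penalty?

First 68 days: 68 × $10,770 = $732,360
Remaining days: (97 − 68) × $32,610 = $945,690
Per-day component: $732,360 + $945,690 = $1,678,050
Base plus per-day: $78,900 + $1,678,050 = $1,756,950
The operator is not a repeat violator: no 100% increase.
Minimum $872,900: $1,756,950 meets the minimum, no increase.

$1,756,950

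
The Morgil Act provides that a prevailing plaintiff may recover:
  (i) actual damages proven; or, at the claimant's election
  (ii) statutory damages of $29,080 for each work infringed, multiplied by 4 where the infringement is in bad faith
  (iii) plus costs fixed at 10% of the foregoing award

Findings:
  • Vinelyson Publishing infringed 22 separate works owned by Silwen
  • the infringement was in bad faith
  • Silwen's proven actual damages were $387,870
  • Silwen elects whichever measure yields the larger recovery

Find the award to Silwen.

$2,814,944

Statutory damages: 22 × $29,080 = $639,760
Multiplied by 4: 4 × $639,760 = $2,559,040
Greater of actual damages ($387,870) or enhanced statutory damages ($2,559,040): $2,559,040
Costs: 10% of $2,559,040 = $255,904
Award plus costs: $2,559,040 + $255,904 = $2,814,944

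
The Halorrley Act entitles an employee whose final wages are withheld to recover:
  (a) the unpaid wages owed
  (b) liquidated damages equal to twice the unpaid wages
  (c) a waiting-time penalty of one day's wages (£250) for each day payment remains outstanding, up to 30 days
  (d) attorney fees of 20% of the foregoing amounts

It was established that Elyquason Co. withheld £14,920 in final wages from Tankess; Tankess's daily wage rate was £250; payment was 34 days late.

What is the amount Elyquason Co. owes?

£62,712

Doubled: 2 × £14,920 = £29,840
Penalty days: min(34, 30) = 30
Waiting-time penalty: 30 × £250 = £7,500
Subtotal: £14,920 + £29,840 + £7,500 = £52,260
Attorney fees: 20% of £52,260 = £10,452
Total award: £52,260 + £10,452 = £62,712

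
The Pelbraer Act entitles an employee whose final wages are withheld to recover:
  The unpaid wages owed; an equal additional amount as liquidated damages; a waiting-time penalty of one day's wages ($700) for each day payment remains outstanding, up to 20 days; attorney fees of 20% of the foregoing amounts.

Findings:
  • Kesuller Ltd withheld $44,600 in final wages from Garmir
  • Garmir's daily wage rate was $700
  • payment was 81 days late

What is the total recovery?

Liquidated damages (equal amount): $44,600
Penalty days: min(81, 20) = 20
Waiting-time penalty: 20 × $700 = $14,000
Subtotal: $44,600 + $44,600 + $14,000 = $103,200
Attorney fees: 20% of $103,200 = $20,640
Total award: $103,200 + $20,640 = $123,840

$123,840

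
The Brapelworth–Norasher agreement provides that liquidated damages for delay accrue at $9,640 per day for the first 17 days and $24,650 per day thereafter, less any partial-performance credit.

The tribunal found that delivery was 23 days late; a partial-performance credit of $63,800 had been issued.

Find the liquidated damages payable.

First 17 days: 17 × $9,640 = $163,880
Remaining days: (23 − 17) × $24,650 = $147,900
Accrued per-day damages: $163,880 + $147,900 = $311,780
Less partial-performance credit: $311,780 − $63,800 = $247,980

$247,980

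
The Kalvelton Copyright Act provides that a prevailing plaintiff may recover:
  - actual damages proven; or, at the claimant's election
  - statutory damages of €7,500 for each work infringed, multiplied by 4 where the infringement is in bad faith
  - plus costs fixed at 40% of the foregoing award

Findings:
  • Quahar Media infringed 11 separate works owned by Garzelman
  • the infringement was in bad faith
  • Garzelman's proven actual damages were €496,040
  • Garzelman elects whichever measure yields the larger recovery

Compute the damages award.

€694,456

Statutory damages: 11 × €7,500 = €82,500
Multiplied by 4: 4 × €82,500 = €330,000
Greater of actual damages (€496,040) or enhanced statutory damages (€330,000): €496,040
Costs: 40% of €496,040 = €198,416
Award plus costs: €496,040 + €198,416 = €694,456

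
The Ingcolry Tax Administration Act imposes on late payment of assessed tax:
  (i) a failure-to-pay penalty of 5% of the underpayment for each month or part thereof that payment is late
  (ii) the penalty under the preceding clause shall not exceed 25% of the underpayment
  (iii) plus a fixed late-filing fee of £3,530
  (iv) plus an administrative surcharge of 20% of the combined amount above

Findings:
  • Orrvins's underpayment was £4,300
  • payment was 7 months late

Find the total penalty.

£5,526

Accrued rate: 5% × 7 = 35%, capped at 25% → 25%
Failure-to-pay penalty: 25% of £4,300 = £1,075
Penalty before surcharge: £1,075 + £3,530 = £4,605
Administrative surcharge: 20% of £4,605 = £921
Total penalty: £4,605 + £921 = £5,526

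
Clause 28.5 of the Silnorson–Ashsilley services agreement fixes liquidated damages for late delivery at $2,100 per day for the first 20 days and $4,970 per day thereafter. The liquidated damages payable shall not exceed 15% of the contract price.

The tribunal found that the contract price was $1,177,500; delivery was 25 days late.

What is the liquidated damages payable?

$66,850

First 20 days: 20 × $2,100 = $42,000
Remaining days: (25 − 20) × $4,970 = $24,850
Accrued per-day damages: $42,000 + $24,850 = $66,850
Cap: 15% of $1,177,500 = $176,625
Cap at $176,625: $66,850 is within the cap, no reduction.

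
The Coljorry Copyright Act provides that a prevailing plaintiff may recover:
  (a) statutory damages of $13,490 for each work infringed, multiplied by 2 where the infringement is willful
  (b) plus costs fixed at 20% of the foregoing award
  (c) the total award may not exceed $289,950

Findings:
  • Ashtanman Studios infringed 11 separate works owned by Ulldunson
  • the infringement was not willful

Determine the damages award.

Award: $178,068

Statutory damages: 11 × $13,490 = $148,390
Infringement not willful: no ×2 enhancement.
Costs: 20% of $148,390 = $29,678
Award plus costs: $148,390 + $29,678 = $178,068
Cap at $289,950: $178,068 is within the cap, no reduction.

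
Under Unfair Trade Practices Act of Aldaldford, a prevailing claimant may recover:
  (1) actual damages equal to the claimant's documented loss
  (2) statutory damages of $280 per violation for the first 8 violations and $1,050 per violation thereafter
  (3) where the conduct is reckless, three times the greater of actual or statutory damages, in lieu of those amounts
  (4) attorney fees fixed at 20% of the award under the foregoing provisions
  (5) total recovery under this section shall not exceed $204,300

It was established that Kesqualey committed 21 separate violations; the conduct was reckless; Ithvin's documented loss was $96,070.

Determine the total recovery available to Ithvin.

$204,300

First 8 violations: 8 × $280 = $2,240
Remaining violations: (21 − 8) × $1,050 = $13,650
Statutory damages: $2,240 + $13,650 = $15,890
Greater of actual damages ($96,070) or statutory damages ($15,890): $96,070
Trebled: 3 × $96,070 = $288,210
Attorney fees: 20% of $288,210 = $57,642
Total before cap: $288,210 + $57,642 = $345,852
Cap at $204,300: $345,852 exceeds the cap → $204,300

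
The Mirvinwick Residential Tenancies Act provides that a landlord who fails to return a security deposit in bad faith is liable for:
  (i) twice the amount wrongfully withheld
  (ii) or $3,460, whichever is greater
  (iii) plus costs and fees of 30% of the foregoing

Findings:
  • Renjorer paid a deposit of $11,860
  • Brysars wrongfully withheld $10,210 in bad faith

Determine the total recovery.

Doubled: 2 × $10,210 = $20,420
Minimum $3,460: $20,420 meets the minimum, no increase.
Costs and fees: 30% of $20,420 = $6,126
Total recovery: $20,420 + $6,126 = $26,546

$26,546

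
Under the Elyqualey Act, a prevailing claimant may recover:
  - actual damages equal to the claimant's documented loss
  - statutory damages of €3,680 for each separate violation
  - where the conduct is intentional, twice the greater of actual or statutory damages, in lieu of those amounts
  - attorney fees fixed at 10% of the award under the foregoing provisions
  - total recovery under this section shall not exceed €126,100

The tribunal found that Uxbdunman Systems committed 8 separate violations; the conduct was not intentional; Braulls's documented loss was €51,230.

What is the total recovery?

Statutory damages: 8 × €3,680 = €29,440
Conduct not intentional: the in-lieu enhancement does not apply.
Actual plus statutory damages: €51,230 + €29,440 = €80,670
Attorney fees: 10% of €80,670 = €8,067
Total before cap: €80,670 + €8,067 = €88,737
Cap at €126,100: €88,737 is within the cap, no reduction.

€88,737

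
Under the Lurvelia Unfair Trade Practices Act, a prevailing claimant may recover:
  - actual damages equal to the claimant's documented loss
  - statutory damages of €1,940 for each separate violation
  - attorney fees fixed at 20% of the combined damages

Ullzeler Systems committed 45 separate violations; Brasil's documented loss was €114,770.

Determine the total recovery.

Statutory damages: 45 × €1,940 = €87,300
Combined damages: €114,770 + €87,300 = €202,070
Attorney fees: 20% of €202,070 = €40,414
Total recovery: €202,070 + €40,414 = €242,484

€242,484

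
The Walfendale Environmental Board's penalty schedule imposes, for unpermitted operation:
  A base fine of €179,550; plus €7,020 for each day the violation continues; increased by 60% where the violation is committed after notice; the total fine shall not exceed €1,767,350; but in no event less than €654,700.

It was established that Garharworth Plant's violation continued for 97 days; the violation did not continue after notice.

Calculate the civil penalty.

Per-day component: 97 × €7,020 = €680,940
Base plus per-day: €179,550 + €680,940 = €860,490
The violation did not continue after notice: no 60% increase.
Cap at €1,767,350: €860,490 is within the cap, no reduction.
Minimum €654,700: €860,490 meets the minimum, no increase.

€860,490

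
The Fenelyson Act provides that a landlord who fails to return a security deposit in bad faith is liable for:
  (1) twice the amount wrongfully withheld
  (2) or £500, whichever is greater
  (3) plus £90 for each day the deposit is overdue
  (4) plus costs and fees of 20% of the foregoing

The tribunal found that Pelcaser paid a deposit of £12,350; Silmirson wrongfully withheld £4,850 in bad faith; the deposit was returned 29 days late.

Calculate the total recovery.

£14,772

Doubled: 2 × £4,850 = £9,700
Minimum £500: £9,700 meets the minimum, no increase.
Late-return penalty: 29 × £90 = £2,610
Damages plus late penalty: £9,700 + £2,610 = £12,310
Costs and fees: 20% of £12,310 = £2,462
Total recovery: £12,310 + £2,462 = £14,772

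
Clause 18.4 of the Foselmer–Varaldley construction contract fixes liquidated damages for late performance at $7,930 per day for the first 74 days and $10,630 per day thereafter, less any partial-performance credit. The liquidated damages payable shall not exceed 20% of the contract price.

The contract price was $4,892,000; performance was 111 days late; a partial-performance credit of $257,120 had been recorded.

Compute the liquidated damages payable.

First 74 days: 74 × $7,930 = $586,820
Remaining days: (111 − 74) × $10,630 = $393,310
Accrued per-day damages: $586,820 + $393,310 = $980,130
Less partial-performance credit: $980,130 − $257,120 = $723,010
Cap: 20% of $4,892,000 = $978,400
Cap at $978,400: $723,010 is within the cap, no reduction.

$723,010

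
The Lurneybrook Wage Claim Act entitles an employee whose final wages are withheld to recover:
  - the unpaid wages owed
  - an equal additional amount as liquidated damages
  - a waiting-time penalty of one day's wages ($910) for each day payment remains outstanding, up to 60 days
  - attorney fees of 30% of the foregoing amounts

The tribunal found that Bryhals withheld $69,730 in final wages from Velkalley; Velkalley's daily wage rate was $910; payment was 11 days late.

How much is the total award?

Liquidated damages (equal amount): $69,730
Penalty days: min(11, 60) = 11
Waiting-time penalty: 11 × $910 = $10,010
Subtotal: $69,730 + $69,730 + $10,010 = $149,470
Attorney fees: 30% of $149,470 = $44,841
Total award: $149,470 + $44,841 = $194,311

$194,311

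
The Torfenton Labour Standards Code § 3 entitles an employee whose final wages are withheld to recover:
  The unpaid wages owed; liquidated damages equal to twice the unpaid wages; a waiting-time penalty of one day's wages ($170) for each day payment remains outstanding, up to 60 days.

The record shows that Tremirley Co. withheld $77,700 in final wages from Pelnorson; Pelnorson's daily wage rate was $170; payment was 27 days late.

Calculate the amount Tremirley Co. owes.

$237,690

Doubled: 2 × $77,700 = $155,400
Penalty days: min(27, 60) = 27
Waiting-time penalty: 27 × $170 = $4,590
Total award: $77,700 + $155,400 + $4,590 = $237,690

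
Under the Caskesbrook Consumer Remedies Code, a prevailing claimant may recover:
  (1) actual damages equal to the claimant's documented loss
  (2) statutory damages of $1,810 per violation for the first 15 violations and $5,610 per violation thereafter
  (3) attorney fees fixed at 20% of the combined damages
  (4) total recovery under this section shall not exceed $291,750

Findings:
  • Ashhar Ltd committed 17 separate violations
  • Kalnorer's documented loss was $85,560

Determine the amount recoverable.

$148,716

First 15 violations: 15 × $1,810 = $27,150
Remaining violations: (17 − 15) × $5,610 = $11,220
Statutory damages: $27,150 + $11,220 = $38,370
Combined damages: $85,560 + $38,370 = $123,930
Attorney fees: 20% of $123,930 = $24,786
Total before cap: $123,930 + $24,786 = $148,716
Cap at $291,750: $148,716 is within the cap, no reduction.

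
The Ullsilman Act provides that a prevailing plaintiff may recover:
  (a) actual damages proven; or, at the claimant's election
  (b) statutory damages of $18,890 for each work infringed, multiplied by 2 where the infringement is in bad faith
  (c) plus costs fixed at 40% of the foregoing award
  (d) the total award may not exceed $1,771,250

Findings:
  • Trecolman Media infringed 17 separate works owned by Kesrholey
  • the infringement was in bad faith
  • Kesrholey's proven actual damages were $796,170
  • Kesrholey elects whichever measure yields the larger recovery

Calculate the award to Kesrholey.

$1,114,638

Statutory damages: 17 × $18,890 = $321,130
Doubled: 2 × $321,130 = $642,260
Greater of actual damages ($796,170) or enhanced statutory damages ($642,260): $796,170
Costs: 40% of $796,170 = $318,468
Award plus costs: $796,170 + $318,468 = $1,114,638
Cap at $1,771,250: $1,114,638 is within the cap, no reduction.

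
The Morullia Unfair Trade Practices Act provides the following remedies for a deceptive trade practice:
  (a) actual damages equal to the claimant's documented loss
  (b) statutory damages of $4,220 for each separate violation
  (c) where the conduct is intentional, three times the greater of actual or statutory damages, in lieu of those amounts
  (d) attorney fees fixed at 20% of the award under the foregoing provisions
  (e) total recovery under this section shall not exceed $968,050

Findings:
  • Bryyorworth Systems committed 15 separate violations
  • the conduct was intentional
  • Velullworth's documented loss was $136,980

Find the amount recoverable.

Total recovery: $493,128

Statutory damages: 15 × $4,220 = $63,300
Greater of actual damages ($136,980) or statutory damages ($63,300): $136,980
Trebled: 3 × $136,980 = $410,940
Attorney fees: 20% of $410,940 = $82,188
Total before cap: $410,940 + $82,188 = $493,128
Cap at $968,050: $493,128 is within the cap, no reduction.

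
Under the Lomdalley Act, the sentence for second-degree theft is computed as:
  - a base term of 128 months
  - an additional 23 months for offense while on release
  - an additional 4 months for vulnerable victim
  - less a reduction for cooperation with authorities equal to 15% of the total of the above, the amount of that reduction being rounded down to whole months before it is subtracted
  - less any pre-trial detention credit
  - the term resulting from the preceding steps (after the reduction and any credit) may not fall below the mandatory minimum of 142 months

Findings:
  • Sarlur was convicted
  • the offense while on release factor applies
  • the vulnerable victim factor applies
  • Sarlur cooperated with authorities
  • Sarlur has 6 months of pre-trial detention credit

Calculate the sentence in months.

Offense while on release enhancement: +23 months
Vulnerable victim enhancement: +4 months
Adjusted term: 128 months + 23 months + 4 months = 155 months
Cooperation with authorities reduction: 15% of 155 months = 23 months (rounded down)
After reduction: 155 − 23 = 132 months
Less pre-trial detention credit: 132 months − 6 months = 126 months
Minimum 142 months: 126 months is below the minimum → 142 months

142 months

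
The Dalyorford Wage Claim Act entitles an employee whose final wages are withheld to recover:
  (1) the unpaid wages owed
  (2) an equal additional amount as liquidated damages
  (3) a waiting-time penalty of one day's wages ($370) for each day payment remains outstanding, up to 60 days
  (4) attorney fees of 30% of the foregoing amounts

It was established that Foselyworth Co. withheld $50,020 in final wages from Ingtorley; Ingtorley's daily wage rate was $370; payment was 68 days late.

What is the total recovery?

Liquidated damages (equal amount): $50,020
Penalty days: min(68, 60) = 60
Waiting-time penalty: 60 × $370 = $22,200
Subtotal: $50,020 + $50,020 + $22,200 = $122,240
Attorney fees: 30% of $122,240 = $36,672
Total award: $122,240 + $36,672 = $158,912

$158,912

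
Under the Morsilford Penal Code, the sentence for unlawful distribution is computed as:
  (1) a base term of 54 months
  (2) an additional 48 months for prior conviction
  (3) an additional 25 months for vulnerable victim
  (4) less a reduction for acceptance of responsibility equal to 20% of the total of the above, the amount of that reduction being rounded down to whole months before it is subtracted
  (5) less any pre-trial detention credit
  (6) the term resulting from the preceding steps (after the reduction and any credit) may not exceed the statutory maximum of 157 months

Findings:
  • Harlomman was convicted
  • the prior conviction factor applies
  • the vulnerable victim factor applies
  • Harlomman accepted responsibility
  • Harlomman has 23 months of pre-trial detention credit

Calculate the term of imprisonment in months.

Sentence: 79 months

Prior conviction enhancement: +48 months
Vulnerable victim enhancement: +25 months
Adjusted term: 54 months + 48 months + 25 months = 127 months
Acceptance of responsibility reduction: 20% of 127 months = 25 months (rounded down)
After reduction: 127 − 25 = 102 months
Less pre-trial detention credit: 102 months − 23 months = 79 months
Cap at 157 months: 79 months is within the cap, no reduction.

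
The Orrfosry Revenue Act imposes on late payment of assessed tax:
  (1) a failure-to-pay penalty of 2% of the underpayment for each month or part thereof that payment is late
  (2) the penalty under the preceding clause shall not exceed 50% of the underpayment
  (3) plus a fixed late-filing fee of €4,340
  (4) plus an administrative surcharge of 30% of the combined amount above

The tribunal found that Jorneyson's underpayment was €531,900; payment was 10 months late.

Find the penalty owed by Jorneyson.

Penalty: €143,936

Accrued rate: 2% × 10 = 20%, capped at 50% → 20%
Failure-to-pay penalty: 20% of €531,900 = €106,380
Penalty before surcharge: €106,380 + €4,340 = €110,720
Administrative surcharge: 30% of €110,720 = €33,216
Total penalty: €110,720 + €33,216 = €143,936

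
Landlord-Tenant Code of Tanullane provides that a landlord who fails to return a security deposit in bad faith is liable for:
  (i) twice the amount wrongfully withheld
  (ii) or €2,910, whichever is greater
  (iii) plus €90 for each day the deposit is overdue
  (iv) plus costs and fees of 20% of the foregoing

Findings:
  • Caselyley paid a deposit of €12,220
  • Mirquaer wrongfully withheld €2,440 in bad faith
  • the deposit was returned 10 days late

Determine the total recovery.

€6,936

Doubled: 2 × €2,440 = €4,880
Minimum €2,910: €4,880 meets the minimum, no increase.
Late-return penalty: 10 × €90 = €900
Damages plus late penalty: €4,880 + €900 = €5,780
Costs and fees: 20% of €5,780 = €1,156
Total recovery: €5,780 + €1,156 = €6,936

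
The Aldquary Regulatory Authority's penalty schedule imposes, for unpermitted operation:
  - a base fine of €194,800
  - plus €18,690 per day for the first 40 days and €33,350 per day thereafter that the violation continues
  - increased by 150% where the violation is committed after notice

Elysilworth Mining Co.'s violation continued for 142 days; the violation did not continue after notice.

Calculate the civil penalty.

€4,344,100

First 40 days: 40 × €18,690 = €747,600
Remaining days: (142 − 40) × €33,350 = €3,401,700
Per-day component: €747,600 + €3,401,700 = €4,149,300
Base plus per-day: €194,800 + €4,149,300 = €4,344,100
The violation did not continue after notice: no 150% increase.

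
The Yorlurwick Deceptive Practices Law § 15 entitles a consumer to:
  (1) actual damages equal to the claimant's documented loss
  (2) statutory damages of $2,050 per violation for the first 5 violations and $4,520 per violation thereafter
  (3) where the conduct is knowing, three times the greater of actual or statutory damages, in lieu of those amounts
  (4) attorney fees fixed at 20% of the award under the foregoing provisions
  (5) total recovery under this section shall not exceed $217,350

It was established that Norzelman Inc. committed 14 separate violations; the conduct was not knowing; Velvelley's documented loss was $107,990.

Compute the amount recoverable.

First 5 violations: 5 × $2,050 = $10,250
Remaining violations: (14 − 5) × $4,520 = $40,680
Statutory damages: $10,250 + $40,680 = $50,930
Conduct not knowing: the in-lieu enhancement does not apply.
Actual plus statutory damages: $107,990 + $50,930 = $158,920
Attorney fees: 20% of $158,920 = $31,784
Total before cap: $158,920 + $31,784 = $190,704
Cap at $217,350: $190,704 is within the cap, no reduction.

Total recovery: $190,704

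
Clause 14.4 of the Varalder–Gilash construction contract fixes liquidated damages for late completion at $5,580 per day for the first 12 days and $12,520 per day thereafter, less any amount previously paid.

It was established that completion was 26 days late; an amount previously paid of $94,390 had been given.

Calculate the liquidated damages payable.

First 12 days: 12 × $5,580 = $66,960
Remaining days: (26 − 12) × $12,520 = $175,280
Accrued per-day damages: $66,960 + $175,280 = $242,240
Less amount previously paid: $242,240 − $94,390 = $147,850

Liquidated damages: $147,850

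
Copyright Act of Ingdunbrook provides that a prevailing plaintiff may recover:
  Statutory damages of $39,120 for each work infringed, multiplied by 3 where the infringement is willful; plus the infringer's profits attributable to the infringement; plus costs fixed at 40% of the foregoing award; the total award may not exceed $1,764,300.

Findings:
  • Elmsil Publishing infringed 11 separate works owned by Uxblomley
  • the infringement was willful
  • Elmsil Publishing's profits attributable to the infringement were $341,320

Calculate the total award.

Statutory damages: 11 × $39,120 = $430,320
Trebled: 3 × $430,320 = $1,290,960
Combined award: $1,290,960 + $341,320 = $1,632,280
Costs: 40% of $1,632,280 = $652,912
Award plus costs: $1,632,280 + $652,912 = $2,285,192
Cap at $1,764,300: $2,285,192 exceeds the cap → $1,764,300

Award: $1,764,300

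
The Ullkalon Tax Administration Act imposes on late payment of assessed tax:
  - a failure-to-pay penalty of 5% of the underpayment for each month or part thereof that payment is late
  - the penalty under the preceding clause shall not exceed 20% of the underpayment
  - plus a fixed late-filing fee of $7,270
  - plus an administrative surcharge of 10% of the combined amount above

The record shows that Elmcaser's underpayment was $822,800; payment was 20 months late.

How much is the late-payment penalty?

$189,013

Accrued rate: 5% × 20 = 100%, capped at 20% → 20%
Failure-to-pay penalty: 20% of $822,800 = $164,560
Penalty before surcharge: $164,560 + $7,270 = $171,830
Administrative surcharge: 10% of $171,830 = $17,183
Total penalty: $171,830 + $17,183 = $189,013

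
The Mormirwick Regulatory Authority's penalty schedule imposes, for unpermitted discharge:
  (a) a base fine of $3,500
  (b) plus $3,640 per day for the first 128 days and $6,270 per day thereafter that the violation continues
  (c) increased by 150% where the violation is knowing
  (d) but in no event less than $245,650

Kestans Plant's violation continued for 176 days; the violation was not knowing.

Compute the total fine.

$770,380

First 128 days: 128 × $3,640 = $465,920
Remaining days: (176 − 128) × $6,270 = $300,960
Per-day component: $465,920 + $300,960 = $766,880
Base plus per-day: $3,500 + $766,880 = $770,380
The violation was not knowing: no 150% increase.
Minimum $245,650: $770,380 meets the minimum, no increase.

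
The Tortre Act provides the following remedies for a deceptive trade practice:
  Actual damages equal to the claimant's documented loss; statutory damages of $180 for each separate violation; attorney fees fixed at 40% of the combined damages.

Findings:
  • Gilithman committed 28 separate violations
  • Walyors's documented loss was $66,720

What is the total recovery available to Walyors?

$100,464

Statutory damages: 28 × $180 = $5,040
Combined damages: $66,720 + $5,040 = $71,760
Attorney fees: 40% of $71,760 = $28,704
Total recovery: $71,760 + $28,704 = $100,464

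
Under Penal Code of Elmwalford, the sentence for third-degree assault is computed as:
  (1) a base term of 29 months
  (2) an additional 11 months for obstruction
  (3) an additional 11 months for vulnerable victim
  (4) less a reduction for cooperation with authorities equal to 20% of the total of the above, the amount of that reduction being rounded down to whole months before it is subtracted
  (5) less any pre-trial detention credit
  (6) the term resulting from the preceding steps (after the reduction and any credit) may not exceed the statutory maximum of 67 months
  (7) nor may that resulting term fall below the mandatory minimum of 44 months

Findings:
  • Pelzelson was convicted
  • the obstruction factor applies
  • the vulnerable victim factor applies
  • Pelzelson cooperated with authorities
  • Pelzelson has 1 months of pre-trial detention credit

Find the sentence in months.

Obstruction enhancement: +11 months
Vulnerable victim enhancement: +11 months
Adjusted term: 29 months + 11 months + 11 months = 51 months
Cooperation with authorities reduction: 20% of 51 months = 10 months (rounded down)
After reduction: 51 − 10 = 41 months
Less pre-trial detention credit: 41 months − 1 months = 40 months
Cap at 67 months: 40 months is within the cap, no reduction.
Minimum 44 months: 40 months is below the minimum → 44 months

44 months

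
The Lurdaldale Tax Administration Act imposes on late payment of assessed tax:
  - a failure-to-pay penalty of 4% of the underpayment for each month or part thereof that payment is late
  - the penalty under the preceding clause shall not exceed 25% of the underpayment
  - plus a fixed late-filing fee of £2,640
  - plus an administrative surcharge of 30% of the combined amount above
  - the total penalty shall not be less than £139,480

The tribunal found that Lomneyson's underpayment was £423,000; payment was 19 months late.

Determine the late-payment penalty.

Accrued rate: 4% × 19 = 76%, capped at 25% → 25%
Failure-to-pay penalty: 25% of £423,000 = £105,750
Penalty before surcharge: £105,750 + £2,640 = £108,390
Administrative surcharge: 30% of £108,390 = £32,517
Total penalty: £108,390 + £32,517 = £140,907
Minimum £139,480: £140,907 meets the minimum, no increase.

£140,907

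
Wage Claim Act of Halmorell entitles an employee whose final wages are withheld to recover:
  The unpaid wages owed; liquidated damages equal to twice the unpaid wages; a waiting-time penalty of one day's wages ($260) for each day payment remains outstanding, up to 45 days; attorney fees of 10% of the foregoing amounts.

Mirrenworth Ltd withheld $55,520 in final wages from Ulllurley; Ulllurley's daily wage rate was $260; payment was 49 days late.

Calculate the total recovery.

$196,086

Doubled: 2 × $55,520 = $111,040
Penalty days: min(49, 45) = 45
Waiting-time penalty: 45 × $260 = $11,700
Subtotal: $55,520 + $111,040 + $11,700 = $178,260
Attorney fees: 10% of $178,260 = $17,826
Total award: $178,260 + $17,826 = $196,086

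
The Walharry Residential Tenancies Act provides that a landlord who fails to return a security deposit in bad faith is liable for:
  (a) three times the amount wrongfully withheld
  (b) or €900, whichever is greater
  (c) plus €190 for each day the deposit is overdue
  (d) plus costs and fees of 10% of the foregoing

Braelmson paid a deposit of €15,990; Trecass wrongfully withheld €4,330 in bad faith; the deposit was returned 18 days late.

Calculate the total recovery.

€18,051

Trebled: 3 × €4,330 = €12,990
Minimum €900: €12,990 meets the minimum, no increase.
Late-return penalty: 18 × €190 = €3,420
Damages plus late penalty: €12,990 + €3,420 = €16,410
Costs and fees: 10% of €16,410 = €1,641
Total recovery: €16,410 + €1,641 = €18,051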